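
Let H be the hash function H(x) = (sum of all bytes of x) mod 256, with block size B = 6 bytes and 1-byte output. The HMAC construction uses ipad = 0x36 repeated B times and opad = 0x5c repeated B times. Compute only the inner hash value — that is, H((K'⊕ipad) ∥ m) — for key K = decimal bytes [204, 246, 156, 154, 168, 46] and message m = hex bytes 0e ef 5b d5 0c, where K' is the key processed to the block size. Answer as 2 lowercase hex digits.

Key decimal bytes [204, 246, 156, 154, 168, 46] = cc f6 9c 9a a8 2e is exactly B = 6 bytes: K' = cc f6 9c 9a a8 2e.
K' ⊕ ipad = fa c0 aa ac 9e 18.
Inner input = fa c0 aa ac 9e 18 ∥ 0e ef 5b d5 0c.
Inner hash: sum = 250+192+170+172+158+24+14+239+91+213+12 = 1535; mod 256 = 255 → ff.

ff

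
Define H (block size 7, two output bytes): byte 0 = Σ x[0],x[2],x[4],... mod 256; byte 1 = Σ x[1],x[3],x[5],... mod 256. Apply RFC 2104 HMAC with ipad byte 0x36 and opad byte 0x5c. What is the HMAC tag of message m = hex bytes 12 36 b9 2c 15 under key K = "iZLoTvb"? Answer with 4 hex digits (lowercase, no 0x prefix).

7054

Key "iZLoTvb" = 69 5a 4c 6f 54 76 62 is exactly B = 7 bytes: K' = 69 5a 4c 6f 54 76 62.
K' ⊕ ipad = 5f 6c 7a 59 62 40 54.  K' ⊕ opad = 35 06 10 33 08 2a 3e.
Inner input = (K'⊕ipad) ∥ m = 5f 6c 7a 59 62 40 54 ∥ 12 36 b9 2c 15.
Inner hash: even-index sum = 497 mod 256 = 241; odd-index sum = 485 mod 256 = 229 → f1 e5.
Outer input = (K'⊕opad) ∥ inner = 35 06 10 33 08 2a 3e ∥ f1 e5.
Outer hash (tag): even-index sum = 368 mod 256 = 112; odd-index sum = 340 mod 256 = 84 → 70 54.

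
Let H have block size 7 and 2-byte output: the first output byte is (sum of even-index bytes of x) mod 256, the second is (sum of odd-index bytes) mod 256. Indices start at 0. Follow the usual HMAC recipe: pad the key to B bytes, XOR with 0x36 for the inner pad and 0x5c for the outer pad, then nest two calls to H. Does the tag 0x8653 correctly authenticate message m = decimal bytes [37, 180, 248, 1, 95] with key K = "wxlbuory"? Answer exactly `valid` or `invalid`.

Key "wxlbuory" = 77 78 6c 62 75 6f 72 79 is 8 bytes > B = 7, so hash it first: H(key) = ca c2, then zero-pad to 7 bytes: K' = ca c2 00 00 00 00 00.
K' ⊕ ipad = fc f4 36 36 36 36 36; K' ⊕ opad = 96 9e 5c 5c 5c 5c 5c.
Inner hash: even-index sum = 595 mod 256 = 83; odd-index sum = 732 mod 256 = 220 → 53 dc.
Outer hash (recomputed tag): even-index sum = 646 mod 256 = 134; odd-index sum = 425 mod 256 = 169 → 86 a9.
Recomputed tag = 86a9; claimed = 8653 → mismatch.

invalid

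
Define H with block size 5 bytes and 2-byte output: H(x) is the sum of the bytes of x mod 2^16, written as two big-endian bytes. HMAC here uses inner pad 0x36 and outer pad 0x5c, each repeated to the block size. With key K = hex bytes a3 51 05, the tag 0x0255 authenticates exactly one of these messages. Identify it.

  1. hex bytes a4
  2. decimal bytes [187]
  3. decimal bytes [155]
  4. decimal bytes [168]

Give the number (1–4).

3

Key hex bytes a3 51 05 is 3 bytes ≤ B = 5; zero-pad to 5 bytes: K' = a3 51 05 00 00.
K' ⊕ ipad = 95 67 33 36 36; K' ⊕ opad = ff 0d 59 5c 5c.
m1: inner = H(95 67 33 36 36 a4) = 02 3f; tag = H(ff 0d 59 5c 5c 02 3f) = 025e
m2: inner = H(95 67 33 36 36 bb) = 02 56; tag = H(ff 0d 59 5c 5c 02 56) = 0275
m3: inner = H(95 67 33 36 36 9b) = 02 36; tag = H(ff 0d 59 5c 5c 02 36) = 0255 ← matches
m4: inner = H(95 67 33 36 36 a8) = 02 43; tag = H(ff 0d 59 5c 5c 02 43) = 0262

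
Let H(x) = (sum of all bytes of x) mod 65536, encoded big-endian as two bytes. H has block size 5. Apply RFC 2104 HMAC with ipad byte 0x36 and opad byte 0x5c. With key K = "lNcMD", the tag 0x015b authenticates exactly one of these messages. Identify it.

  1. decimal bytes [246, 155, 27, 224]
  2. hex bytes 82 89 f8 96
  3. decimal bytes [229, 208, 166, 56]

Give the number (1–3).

2

Key "lNcMD" = 6c 4e 63 4d 44 is exactly B = 5 bytes: K' = 6c 4e 63 4d 44.
K' ⊕ ipad = 5a 78 55 7b 72; K' ⊕ opad = 30 12 3f 11 18.
m1: inner = H(5a 78 55 7b 72 f6 9b 1b e0) = 04 a0; tag = H(30 12 3f 11 18 04 a0) = 014e
m2: inner = H(5a 78 55 7b 72 82 89 f8 96) = 04 ad; tag = H(30 12 3f 11 18 04 ad) = 015b ← matches
m3: inner = H(5a 78 55 7b 72 e5 d0 a6 38) = 04 a7; tag = H(30 12 3f 11 18 04 a7) = 0155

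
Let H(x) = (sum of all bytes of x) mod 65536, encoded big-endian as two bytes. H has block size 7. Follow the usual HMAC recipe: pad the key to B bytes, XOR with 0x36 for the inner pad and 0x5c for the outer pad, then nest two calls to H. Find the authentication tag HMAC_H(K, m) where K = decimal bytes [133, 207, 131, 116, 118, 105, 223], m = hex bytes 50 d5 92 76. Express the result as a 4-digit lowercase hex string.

03b3

Key decimal bytes [133, 207, 131, 116, 118, 105, 223] = 85 cf 83 74 76 69 df is exactly B = 7 bytes: K' = 85 cf 83 74 76 69 df.
K' ⊕ ipad = b3 f9 b5 42 40 5f e9.  K' ⊕ opad = d9 93 df 28 2a 35 83.
Inner input = (K'⊕ipad) ∥ m = b3 f9 b5 42 40 5f e9 ∥ 50 d5 92 76.
Inner hash: sum = 179+249+181+66+64+95+233+80+213+146+118 = 1624 → 06 58.
Outer input = (K'⊕opad) ∥ inner = d9 93 df 28 2a 35 83 ∥ 06 58.
Outer hash (tag): sum = 217+147+223+40+42+53+131+6+88 = 947 → 03 b3.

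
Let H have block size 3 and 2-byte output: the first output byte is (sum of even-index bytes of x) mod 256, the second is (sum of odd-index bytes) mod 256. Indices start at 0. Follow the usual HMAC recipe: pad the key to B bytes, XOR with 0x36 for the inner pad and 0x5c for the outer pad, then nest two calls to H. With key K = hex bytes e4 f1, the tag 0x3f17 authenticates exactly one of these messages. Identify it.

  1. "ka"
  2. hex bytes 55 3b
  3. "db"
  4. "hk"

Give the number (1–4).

3

Key hex bytes e4 f1 is 2 bytes ≤ B = 3; zero-pad to 3 bytes: K' = e4 f1 00.
K' ⊕ ipad = d2 c7 36; K' ⊕ opad = b8 ad 5c.
m1: inner = H(d2 c7 36 6b 61) = 69 32; tag = H(b8 ad 5c 69 32) = 4616
m2: inner = H(d2 c7 36 55 3b) = 43 1c; tag = H(b8 ad 5c 43 1c) = 30f0
m3: inner = H(d2 c7 36 64 62) = 6a 2b; tag = H(b8 ad 5c 6a 2b) = 3f17 ← matches
m4: inner = H(d2 c7 36 68 6b) = 73 2f; tag = H(b8 ad 5c 73 2f) = 4320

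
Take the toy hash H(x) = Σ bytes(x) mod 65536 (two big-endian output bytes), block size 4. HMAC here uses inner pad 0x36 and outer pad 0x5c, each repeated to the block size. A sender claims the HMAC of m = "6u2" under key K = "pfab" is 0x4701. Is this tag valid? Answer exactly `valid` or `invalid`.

invalid

Key "pfab" = 70 66 61 62 is exactly B = 4 bytes: K' = 70 66 61 62.
K' ⊕ ipad = 46 50 57 54; K' ⊕ opad = 2c 3a 3d 3e.
Inner hash: sum = 70+80+87+84+54+117+50 = 542 → 02 1e.
Outer hash (recomputed tag): sum = 44+58+61+62+2+30 = 257 → 01 01.
Recomputed tag = 0101; claimed = 4701 → mismatch.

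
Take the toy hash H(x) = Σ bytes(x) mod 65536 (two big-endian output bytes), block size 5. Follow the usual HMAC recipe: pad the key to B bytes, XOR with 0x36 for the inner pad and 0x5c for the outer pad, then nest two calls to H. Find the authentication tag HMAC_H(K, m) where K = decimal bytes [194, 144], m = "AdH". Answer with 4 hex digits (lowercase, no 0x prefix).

02aa

Key decimal bytes [194, 144] = c2 90 is 2 bytes ≤ B = 5; zero-pad to 5 bytes: K' = c2 90 00 00 00.
K' ⊕ ipad = f4 a6 36 36 36.  K' ⊕ opad = 9e cc 5c 5c 5c.
Inner input = (K'⊕ipad) ∥ m = f4 a6 36 36 36 ∥ 41 64 48.
Inner hash: sum = 244+166+54+54+54+65+100+72 = 809 → 03 29.
Outer input = (K'⊕opad) ∥ inner = 9e cc 5c 5c 5c ∥ 03 29.
Outer hash (tag): sum = 158+204+92+92+92+3+41 = 682 → 02 aa.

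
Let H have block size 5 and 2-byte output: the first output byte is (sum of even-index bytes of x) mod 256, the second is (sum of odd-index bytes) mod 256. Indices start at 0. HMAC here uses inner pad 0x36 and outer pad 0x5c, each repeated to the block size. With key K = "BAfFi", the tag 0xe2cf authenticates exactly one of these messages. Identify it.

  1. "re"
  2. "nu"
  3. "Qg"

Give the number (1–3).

Key "BAfFi" = 42 41 66 46 69 is exactly B = 5 bytes: K' = 42 41 66 46 69.
K' ⊕ ipad = 74 77 50 70 5f; K' ⊕ opad = 1e 1d 3a 1a 35.
m1: inner = H(74 77 50 70 5f 72 65) = 88 59; tag = H(1e 1d 3a 1a 35 88 59) = e6bf
m2: inner = H(74 77 50 70 5f 6e 75) = 98 55; tag = H(1e 1d 3a 1a 35 98 55) = e2cf ← matches
m3: inner = H(74 77 50 70 5f 51 67) = 8a 38; tag = H(1e 1d 3a 1a 35 8a 38) = c5c1

2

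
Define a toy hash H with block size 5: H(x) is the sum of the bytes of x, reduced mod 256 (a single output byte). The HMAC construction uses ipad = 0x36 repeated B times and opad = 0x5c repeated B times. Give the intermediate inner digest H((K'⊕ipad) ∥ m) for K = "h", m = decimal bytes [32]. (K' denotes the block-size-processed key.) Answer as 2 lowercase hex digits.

56

Key "h" = 68 is 1 byte ≤ B = 5; zero-pad to 5 bytes: K' = 68 00 00 00 00.
K' ⊕ ipad = 5e 36 36 36 36.
Inner input = 5e 36 36 36 36 ∥ 20.
Inner hash: sum = 94+54+54+54+54+32 = 342; mod 256 = 86 → 56.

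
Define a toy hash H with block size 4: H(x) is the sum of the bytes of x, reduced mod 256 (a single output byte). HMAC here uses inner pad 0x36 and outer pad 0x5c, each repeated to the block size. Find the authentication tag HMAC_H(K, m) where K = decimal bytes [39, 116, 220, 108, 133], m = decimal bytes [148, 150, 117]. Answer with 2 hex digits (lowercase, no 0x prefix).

e7

Key decimal bytes [39, 116, 220, 108, 133] = 27 74 dc 6c 85 is 5 bytes > B = 4, so hash it first: H(key) = 68, then zero-pad to 4 bytes: K' = 68 00 00 00.
K' ⊕ ipad = 5e 36 36 36.  K' ⊕ opad = 34 5c 5c 5c.
Inner input = (K'⊕ipad) ∥ m = 5e 36 36 36 ∥ 94 96 75.
Inner hash: sum = 94+54+54+54+148+150+117 = 671; mod 256 = 159 → 9f.
Outer input = (K'⊕opad) ∥ inner = 34 5c 5c 5c ∥ 9f.
Outer hash (tag): sum = 52+92+92+92+159 = 487; mod 256 = 231 → e7.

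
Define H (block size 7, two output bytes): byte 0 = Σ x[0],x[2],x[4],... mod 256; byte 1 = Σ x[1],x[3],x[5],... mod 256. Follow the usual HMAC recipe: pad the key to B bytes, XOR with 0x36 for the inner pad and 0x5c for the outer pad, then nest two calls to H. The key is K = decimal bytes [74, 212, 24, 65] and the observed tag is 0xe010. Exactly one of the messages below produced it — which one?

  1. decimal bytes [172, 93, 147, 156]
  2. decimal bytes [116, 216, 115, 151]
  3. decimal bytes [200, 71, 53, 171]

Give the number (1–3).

1

Key decimal bytes [74, 212, 24, 65] = 4a d4 18 41 is 4 bytes ≤ B = 7; zero-pad to 7 bytes: K' = 4a d4 18 41 00 00 00.
K' ⊕ ipad = 7c e2 2e 77 36 36 36; K' ⊕ opad = 16 88 44 1d 5c 5c 5c.
m1: inner = H(7c e2 2e 77 36 36 36 ac 5d 93 9c) = 0f ce; tag = H(16 88 44 1d 5c 5c 5c 0f ce) = e010 ← matches
m2: inner = H(7c e2 2e 77 36 36 36 74 d8 73 97) = 85 76; tag = H(16 88 44 1d 5c 5c 5c 85 76) = 8886
m3: inner = H(7c e2 2e 77 36 36 36 c8 47 35 ab) = 08 8c; tag = H(16 88 44 1d 5c 5c 5c 08 8c) = 9e09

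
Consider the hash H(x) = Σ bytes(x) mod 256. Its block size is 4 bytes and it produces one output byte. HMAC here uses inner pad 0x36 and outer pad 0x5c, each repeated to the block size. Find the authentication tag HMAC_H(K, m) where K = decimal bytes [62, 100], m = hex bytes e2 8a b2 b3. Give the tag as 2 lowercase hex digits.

Key decimal bytes [62, 100] = 3e 64 is 2 bytes ≤ B = 4; zero-pad to 4 bytes: K' = 3e 64 00 00.
K' ⊕ ipad = 08 52 36 36.  K' ⊕ opad = 62 38 5c 5c.
Inner input = (K'⊕ipad) ∥ m = 08 52 36 36 ∥ e2 8a b2 b3.
Inner hash: sum = 8+82+54+54+226+138+178+179 = 919; mod 256 = 151 → 97.
Outer input = (K'⊕opad) ∥ inner = 62 38 5c 5c ∥ 97.
Outer hash (tag): sum = 98+56+92+92+151 = 489; mod 256 = 233 → e9.

e9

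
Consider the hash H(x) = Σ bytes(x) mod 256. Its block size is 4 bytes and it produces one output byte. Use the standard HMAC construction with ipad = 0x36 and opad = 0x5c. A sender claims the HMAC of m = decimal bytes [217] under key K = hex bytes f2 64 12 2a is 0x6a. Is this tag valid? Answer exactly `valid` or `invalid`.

invalid

Key hex bytes f2 64 12 2a is exactly B = 4 bytes: K' = f2 64 12 2a.
K' ⊕ ipad = c4 52 24 1c; K' ⊕ opad = ae 38 4e 76.
Inner hash: sum = 196+82+36+28+217 = 559; mod 256 = 47 → 2f.
Outer hash (recomputed tag): sum = 174+56+78+118+47 = 473; mod 256 = 217 → d9.
Recomputed tag = d9; claimed = 6a → mismatch.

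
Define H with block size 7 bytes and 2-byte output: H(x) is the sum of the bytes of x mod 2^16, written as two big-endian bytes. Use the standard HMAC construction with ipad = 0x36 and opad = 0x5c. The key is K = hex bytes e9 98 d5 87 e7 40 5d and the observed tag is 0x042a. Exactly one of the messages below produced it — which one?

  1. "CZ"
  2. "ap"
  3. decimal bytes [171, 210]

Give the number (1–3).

1

Key hex bytes e9 98 d5 87 e7 40 5d is exactly B = 7 bytes: K' = e9 98 d5 87 e7 40 5d.
K' ⊕ ipad = df ae e3 b1 d1 76 6b; K' ⊕ opad = b5 c4 89 db bb 1c 01.
m1: inner = H(df ae e3 b1 d1 76 6b 43 5a) = 05 70; tag = H(b5 c4 89 db bb 1c 01 05 70) = 042a ← matches
m2: inner = H(df ae e3 b1 d1 76 6b 61 70) = 05 a4; tag = H(b5 c4 89 db bb 1c 01 05 a4) = 045e
m3: inner = H(df ae e3 b1 d1 76 6b ab d2) = 06 50; tag = H(b5 c4 89 db bb 1c 01 06 50) = 040b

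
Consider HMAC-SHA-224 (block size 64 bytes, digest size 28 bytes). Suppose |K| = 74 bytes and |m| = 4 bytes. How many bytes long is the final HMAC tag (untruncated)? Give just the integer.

The tag is one SHA-224 digest: 28 bytes.

28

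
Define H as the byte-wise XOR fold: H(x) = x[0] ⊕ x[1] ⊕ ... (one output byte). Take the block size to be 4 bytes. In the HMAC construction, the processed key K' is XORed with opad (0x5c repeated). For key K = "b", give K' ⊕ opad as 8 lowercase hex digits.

Key "b" = 62 is 1 byte ≤ B = 4; zero-pad to 4 bytes: K' = 62 00 00 00.
XOR each byte with 0x5c: 62⊕5c=3e, 00⊕5c=5c, 00⊕5c=5c, 00⊕5c=5c.

3e5c5c5c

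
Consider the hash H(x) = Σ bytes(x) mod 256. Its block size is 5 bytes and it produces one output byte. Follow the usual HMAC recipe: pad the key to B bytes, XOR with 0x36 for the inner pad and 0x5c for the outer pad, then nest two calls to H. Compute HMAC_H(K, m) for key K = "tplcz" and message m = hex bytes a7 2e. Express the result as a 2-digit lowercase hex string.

Key "tplcz" = 74 70 6c 63 7a is exactly B = 5 bytes: K' = 74 70 6c 63 7a.
K' ⊕ ipad = 42 46 5a 55 4c.  K' ⊕ opad = 28 2c 30 3f 26.
Inner input = (K'⊕ipad) ∥ m = 42 46 5a 55 4c ∥ a7 2e.
Inner hash: sum = 66+70+90+85+76+167+46 = 600; mod 256 = 88 → 58.
Outer input = (K'⊕opad) ∥ inner = 28 2c 30 3f 26 ∥ 58.
Outer hash (tag): sum = 40+44+48+63+38+88 = 321; mod 256 = 65 → 41.

41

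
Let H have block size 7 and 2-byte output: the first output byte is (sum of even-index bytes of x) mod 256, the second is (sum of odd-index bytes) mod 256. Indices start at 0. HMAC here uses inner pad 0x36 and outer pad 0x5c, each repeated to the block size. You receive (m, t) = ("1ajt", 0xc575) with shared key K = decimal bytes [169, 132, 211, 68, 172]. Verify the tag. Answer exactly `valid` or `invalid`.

Key decimal bytes [169, 132, 211, 68, 172] = a9 84 d3 44 ac is 5 bytes ≤ B = 7; zero-pad to 7 bytes: K' = a9 84 d3 44 ac 00 00.
K' ⊕ ipad = 9f b2 e5 72 9a 36 36; K' ⊕ opad = f5 d8 8f 18 f0 5c 5c.
Inner hash: even-index sum = 809 mod 256 = 41; odd-index sum = 501 mod 256 = 245 → 29 f5.
Outer hash (recomputed tag): even-index sum = 965 mod 256 = 197; odd-index sum = 373 mod 256 = 117 → c5 75.
Recomputed tag = c575; claimed = c575 → match.

valid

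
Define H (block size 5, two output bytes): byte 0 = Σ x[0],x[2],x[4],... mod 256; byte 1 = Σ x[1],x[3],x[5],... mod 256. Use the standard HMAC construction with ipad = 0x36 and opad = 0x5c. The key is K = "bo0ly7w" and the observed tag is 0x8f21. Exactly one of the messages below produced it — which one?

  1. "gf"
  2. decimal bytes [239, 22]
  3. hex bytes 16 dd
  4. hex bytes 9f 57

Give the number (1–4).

4

Key "bo0ly7w" = 62 6f 30 6c 79 37 77 is 7 bytes > B = 5, so hash it first: H(key) = 82 12, then zero-pad to 5 bytes: K' = 82 12 00 00 00.
K' ⊕ ipad = b4 24 36 36 36; K' ⊕ opad = de 4e 5c 5c 5c.
m1: inner = H(b4 24 36 36 36 67 66) = 86 c1; tag = H(de 4e 5c 5c 5c 86 c1) = 5730
m2: inner = H(b4 24 36 36 36 ef 16) = 36 49; tag = H(de 4e 5c 5c 5c 36 49) = dfe0
m3: inner = H(b4 24 36 36 36 16 dd) = fd 70; tag = H(de 4e 5c 5c 5c fd 70) = 06a7
m4: inner = H(b4 24 36 36 36 9f 57) = 77 f9; tag = H(de 4e 5c 5c 5c 77 f9) = 8f21 ← matches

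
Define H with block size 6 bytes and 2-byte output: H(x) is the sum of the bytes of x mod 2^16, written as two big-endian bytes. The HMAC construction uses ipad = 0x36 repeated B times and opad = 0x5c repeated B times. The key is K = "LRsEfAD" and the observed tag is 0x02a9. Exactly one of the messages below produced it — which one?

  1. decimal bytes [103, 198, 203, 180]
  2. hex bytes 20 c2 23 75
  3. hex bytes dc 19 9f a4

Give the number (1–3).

3

Key "LRsEfAD" = 4c 52 73 45 66 41 44 is 7 bytes > B = 6, so hash it first: H(key) = 02 41, then zero-pad to 6 bytes: K' = 02 41 00 00 00 00.
K' ⊕ ipad = 34 77 36 36 36 36; K' ⊕ opad = 5e 1d 5c 5c 5c 5c.
m1: inner = H(34 77 36 36 36 36 67 c6 cb b4) = 04 2f; tag = H(5e 1d 5c 5c 5c 5c 04 2f) = 021e
m2: inner = H(34 77 36 36 36 36 20 c2 23 75) = 02 fd; tag = H(5e 1d 5c 5c 5c 5c 02 fd) = 02ea
m3: inner = H(34 77 36 36 36 36 dc 19 9f a4) = 03 bb; tag = H(5e 1d 5c 5c 5c 5c 03 bb) = 02a9 ← matches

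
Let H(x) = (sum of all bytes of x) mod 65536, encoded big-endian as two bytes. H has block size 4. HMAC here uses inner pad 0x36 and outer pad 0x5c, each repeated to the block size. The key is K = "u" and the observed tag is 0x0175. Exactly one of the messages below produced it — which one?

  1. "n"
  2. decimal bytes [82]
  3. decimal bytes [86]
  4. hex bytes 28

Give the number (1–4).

Key "u" = 75 is 1 byte ≤ B = 4; zero-pad to 4 bytes: K' = 75 00 00 00.
K' ⊕ ipad = 43 36 36 36; K' ⊕ opad = 29 5c 5c 5c.
m1: inner = H(43 36 36 36 6e) = 01 53; tag = H(29 5c 5c 5c 01 53) = 0191
m2: inner = H(43 36 36 36 52) = 01 37; tag = H(29 5c 5c 5c 01 37) = 0175 ← matches
m3: inner = H(43 36 36 36 56) = 01 3b; tag = H(29 5c 5c 5c 01 3b) = 0179
m4: inner = H(43 36 36 36 28) = 01 0d; tag = H(29 5c 5c 5c 01 0d) = 014b

2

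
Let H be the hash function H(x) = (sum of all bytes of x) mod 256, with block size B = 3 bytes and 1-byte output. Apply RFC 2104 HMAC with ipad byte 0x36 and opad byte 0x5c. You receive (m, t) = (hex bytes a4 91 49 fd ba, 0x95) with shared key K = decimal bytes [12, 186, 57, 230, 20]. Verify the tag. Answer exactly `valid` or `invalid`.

Key decimal bytes [12, 186, 57, 230, 20] = 0c ba 39 e6 14 is 5 bytes > B = 3, so hash it first: H(key) = f9, then zero-pad to 3 bytes: K' = f9 00 00.
K' ⊕ ipad = cf 36 36; K' ⊕ opad = a5 5c 5c.
Inner hash: sum = 207+54+54+164+145+73+253+186 = 1136; mod 256 = 112 → 70.
Outer hash (recomputed tag): sum = 165+92+92+112 = 461; mod 256 = 205 → cd.
Recomputed tag = cd; claimed = 95 → mismatch.

invalid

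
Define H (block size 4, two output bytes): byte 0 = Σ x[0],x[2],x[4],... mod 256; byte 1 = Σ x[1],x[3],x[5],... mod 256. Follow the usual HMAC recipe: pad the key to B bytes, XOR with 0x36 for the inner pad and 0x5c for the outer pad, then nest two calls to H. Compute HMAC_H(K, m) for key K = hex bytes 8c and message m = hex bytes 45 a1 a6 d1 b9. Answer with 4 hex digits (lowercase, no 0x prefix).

c096

Key hex bytes 8c is 1 byte ≤ B = 4; zero-pad to 4 bytes: K' = 8c 00 00 00.
K' ⊕ ipad = ba 36 36 36.  K' ⊕ opad = d0 5c 5c 5c.
Inner input = (K'⊕ipad) ∥ m = ba 36 36 36 ∥ 45 a1 a6 d1 b9.
Inner hash: even-index sum = 660 mod 256 = 148; odd-index sum = 478 mod 256 = 222 → 94 de.
Outer input = (K'⊕opad) ∥ inner = d0 5c 5c 5c ∥ 94 de.
Outer hash (tag): even-index sum = 448 mod 256 = 192; odd-index sum = 406 mod 256 = 150 → c0 96.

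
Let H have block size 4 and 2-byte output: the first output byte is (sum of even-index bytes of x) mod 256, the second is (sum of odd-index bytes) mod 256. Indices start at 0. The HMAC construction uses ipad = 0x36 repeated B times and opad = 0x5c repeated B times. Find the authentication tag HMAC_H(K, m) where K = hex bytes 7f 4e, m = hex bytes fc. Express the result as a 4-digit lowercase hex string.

fa1c

Key hex bytes 7f 4e is 2 bytes ≤ B = 4; zero-pad to 4 bytes: K' = 7f 4e 00 00.
K' ⊕ ipad = 49 78 36 36.  K' ⊕ opad = 23 12 5c 5c.
Inner input = (K'⊕ipad) ∥ m = 49 78 36 36 ∥ fc.
Inner hash: even-index sum = 379 mod 256 = 123; odd-index sum = 174 mod 256 = 174 → 7b ae.
Outer input = (K'⊕opad) ∥ inner = 23 12 5c 5c ∥ 7b ae.
Outer hash (tag): even-index sum = 250 mod 256 = 250; odd-index sum = 284 mod 256 = 28 → fa 1c.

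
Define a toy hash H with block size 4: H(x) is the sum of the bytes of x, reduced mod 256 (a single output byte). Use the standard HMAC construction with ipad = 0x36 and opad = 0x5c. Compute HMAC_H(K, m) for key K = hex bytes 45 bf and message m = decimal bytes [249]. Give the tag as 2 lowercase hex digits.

15

Key hex bytes 45 bf is 2 bytes ≤ B = 4; zero-pad to 4 bytes: K' = 45 bf 00 00.
K' ⊕ ipad = 73 89 36 36.  K' ⊕ opad = 19 e3 5c 5c.
Inner input = (K'⊕ipad) ∥ m = 73 89 36 36 ∥ f9.
Inner hash: sum = 115+137+54+54+249 = 609; mod 256 = 97 → 61.
Outer input = (K'⊕opad) ∥ inner = 19 e3 5c 5c ∥ 61.
Outer hash (tag): sum = 25+227+92+92+97 = 533; mod 256 = 21 → 15.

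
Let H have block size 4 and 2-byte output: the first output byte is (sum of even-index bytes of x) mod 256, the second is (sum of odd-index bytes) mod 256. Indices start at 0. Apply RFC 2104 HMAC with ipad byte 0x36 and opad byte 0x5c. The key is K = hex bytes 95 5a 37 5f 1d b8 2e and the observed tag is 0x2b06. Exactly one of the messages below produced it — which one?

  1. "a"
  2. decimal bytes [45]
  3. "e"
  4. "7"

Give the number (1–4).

2

Key hex bytes 95 5a 37 5f 1d b8 2e is 7 bytes > B = 4, so hash it first: H(key) = 17 71, then zero-pad to 4 bytes: K' = 17 71 00 00.
K' ⊕ ipad = 21 47 36 36; K' ⊕ opad = 4b 2d 5c 5c.
m1: inner = H(21 47 36 36 61) = b8 7d; tag = H(4b 2d 5c 5c b8 7d) = 5f06
m2: inner = H(21 47 36 36 2d) = 84 7d; tag = H(4b 2d 5c 5c 84 7d) = 2b06 ← matches
m3: inner = H(21 47 36 36 65) = bc 7d; tag = H(4b 2d 5c 5c bc 7d) = 6306
m4: inner = H(21 47 36 36 37) = 8e 7d; tag = H(4b 2d 5c 5c 8e 7d) = 3506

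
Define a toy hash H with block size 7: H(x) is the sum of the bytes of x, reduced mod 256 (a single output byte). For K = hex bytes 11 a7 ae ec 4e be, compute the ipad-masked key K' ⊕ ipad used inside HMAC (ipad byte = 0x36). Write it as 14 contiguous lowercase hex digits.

Key hex bytes 11 a7 ae ec 4e be is 6 bytes ≤ B = 7; zero-pad to 7 bytes: K' = 11 a7 ae ec 4e be 00.
XOR each byte with 0x36: 11⊕36=27, a7⊕36=91, ae⊕36=98, ec⊕36=da, 4e⊕36=78, be⊕36=88, 00⊕36=36.

279198da788836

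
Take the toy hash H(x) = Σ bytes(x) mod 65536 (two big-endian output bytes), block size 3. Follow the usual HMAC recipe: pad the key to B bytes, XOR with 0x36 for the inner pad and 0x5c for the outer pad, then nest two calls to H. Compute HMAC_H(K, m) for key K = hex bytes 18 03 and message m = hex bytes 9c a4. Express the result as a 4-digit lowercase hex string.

Key hex bytes 18 03 is 2 bytes ≤ B = 3; zero-pad to 3 bytes: K' = 18 03 00.
K' ⊕ ipad = 2e 35 36.  K' ⊕ opad = 44 5f 5c.
Inner input = (K'⊕ipad) ∥ m = 2e 35 36 ∥ 9c a4.
Inner hash: sum = 46+53+54+156+164 = 473 → 01 d9.
Outer input = (K'⊕opad) ∥ inner = 44 5f 5c ∥ 01 d9.
Outer hash (tag): sum = 68+95+92+1+217 = 473 → 01 d9.

01d9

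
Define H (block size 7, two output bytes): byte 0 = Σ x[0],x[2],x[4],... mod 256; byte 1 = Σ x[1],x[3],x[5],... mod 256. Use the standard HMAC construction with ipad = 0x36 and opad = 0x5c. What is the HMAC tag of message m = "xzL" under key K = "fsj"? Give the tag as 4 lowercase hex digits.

Key "fsj" = 66 73 6a is 3 bytes ≤ B = 7; zero-pad to 7 bytes: K' = 66 73 6a 00 00 00 00.
K' ⊕ ipad = 50 45 5c 36 36 36 36.  K' ⊕ opad = 3a 2f 36 5c 5c 5c 5c.
Inner input = (K'⊕ipad) ∥ m = 50 45 5c 36 36 36 36 ∥ 78 7a 4c.
Inner hash: even-index sum = 402 mod 256 = 146; odd-index sum = 373 mod 256 = 117 → 92 75.
Outer input = (K'⊕opad) ∥ inner = 3a 2f 36 5c 5c 5c 5c ∥ 92 75.
Outer hash (tag): even-index sum = 413 mod 256 = 157; odd-index sum = 377 mod 256 = 121 → 9d 79.

9d79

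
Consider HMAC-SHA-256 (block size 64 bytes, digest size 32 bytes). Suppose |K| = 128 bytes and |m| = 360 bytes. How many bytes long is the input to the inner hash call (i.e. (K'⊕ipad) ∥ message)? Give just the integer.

424

Key is 128 > 64 bytes, so it is hashed to 32 bytes then zero-padded to 64: |K'| = 64.
Inner input = (K'⊕ipad) ∥ m → 64 + 360 = 424 bytes.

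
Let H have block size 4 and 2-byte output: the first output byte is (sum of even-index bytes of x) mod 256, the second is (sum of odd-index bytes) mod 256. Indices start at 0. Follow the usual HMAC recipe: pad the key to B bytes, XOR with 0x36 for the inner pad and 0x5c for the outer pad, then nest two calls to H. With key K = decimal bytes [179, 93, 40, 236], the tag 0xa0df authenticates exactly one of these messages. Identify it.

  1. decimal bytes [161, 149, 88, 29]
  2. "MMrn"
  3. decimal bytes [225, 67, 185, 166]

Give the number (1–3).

3

Key decimal bytes [179, 93, 40, 236] = b3 5d 28 ec is exactly B = 4 bytes: K' = b3 5d 28 ec.
K' ⊕ ipad = 85 6b 1e da; K' ⊕ opad = ef 01 74 b0.
m1: inner = H(85 6b 1e da a1 95 58 1d) = 9c f7; tag = H(ef 01 74 b0 9c f7) = ffa8
m2: inner = H(85 6b 1e da 4d 4d 72 6e) = 62 00; tag = H(ef 01 74 b0 62 00) = c5b1
m3: inner = H(85 6b 1e da e1 43 b9 a6) = 3d 2e; tag = H(ef 01 74 b0 3d 2e) = a0df ← matches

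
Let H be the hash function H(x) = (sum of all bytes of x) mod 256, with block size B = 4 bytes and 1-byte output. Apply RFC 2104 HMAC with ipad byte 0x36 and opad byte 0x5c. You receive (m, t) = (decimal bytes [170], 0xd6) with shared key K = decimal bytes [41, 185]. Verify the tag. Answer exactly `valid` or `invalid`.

Key decimal bytes [41, 185] = 29 b9 is 2 bytes ≤ B = 4; zero-pad to 4 bytes: K' = 29 b9 00 00.
K' ⊕ ipad = 1f 8f 36 36; K' ⊕ opad = 75 e5 5c 5c.
Inner hash: sum = 31+143+54+54+170 = 452; mod 256 = 196 → c4.
Outer hash (recomputed tag): sum = 117+229+92+92+196 = 726; mod 256 = 214 → d6.
Recomputed tag = d6; claimed = d6 → match.

valid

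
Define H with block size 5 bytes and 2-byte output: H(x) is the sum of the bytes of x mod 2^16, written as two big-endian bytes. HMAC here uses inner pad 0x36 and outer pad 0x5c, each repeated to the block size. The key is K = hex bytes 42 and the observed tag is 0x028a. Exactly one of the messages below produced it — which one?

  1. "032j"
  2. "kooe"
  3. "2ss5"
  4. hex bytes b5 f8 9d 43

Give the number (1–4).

Key hex bytes 42 is 1 byte ≤ B = 5; zero-pad to 5 bytes: K' = 42 00 00 00 00.
K' ⊕ ipad = 74 36 36 36 36; K' ⊕ opad = 1e 5c 5c 5c 5c.
m1: inner = H(74 36 36 36 36 30 33 32 6a) = 02 4b; tag = H(1e 5c 5c 5c 5c 02 4b) = 01db
m2: inner = H(74 36 36 36 36 6b 6f 6f 65) = 02 fa; tag = H(1e 5c 5c 5c 5c 02 fa) = 028a ← matches
m3: inner = H(74 36 36 36 36 32 73 73 35) = 02 99; tag = H(1e 5c 5c 5c 5c 02 99) = 0229
m4: inner = H(74 36 36 36 36 b5 f8 9d 43) = 03 d9; tag = H(1e 5c 5c 5c 5c 03 d9) = 026a

2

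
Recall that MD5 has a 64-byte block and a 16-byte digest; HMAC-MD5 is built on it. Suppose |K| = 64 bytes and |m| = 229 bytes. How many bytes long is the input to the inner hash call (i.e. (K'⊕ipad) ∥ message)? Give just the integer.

Key is 64 ≤ 64 bytes, zero-padded: |K'| = 64.
Inner input = (K'⊕ipad) ∥ m → 64 + 229 = 293 bytes.

293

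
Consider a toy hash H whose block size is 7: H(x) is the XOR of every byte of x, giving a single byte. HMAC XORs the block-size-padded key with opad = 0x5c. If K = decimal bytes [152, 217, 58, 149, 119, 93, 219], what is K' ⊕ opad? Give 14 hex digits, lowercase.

c48566c92b0187

Key decimal bytes [152, 217, 58, 149, 119, 93, 219] = 98 d9 3a 95 77 5d db is exactly B = 7 bytes: K' = 98 d9 3a 95 77 5d db.
XOR each byte with 0x5c: 98⊕5c=c4, d9⊕5c=85, 3a⊕5c=66, 95⊕5c=c9, 77⊕5c=2b, 5d⊕5c=01, db⊕5c=87.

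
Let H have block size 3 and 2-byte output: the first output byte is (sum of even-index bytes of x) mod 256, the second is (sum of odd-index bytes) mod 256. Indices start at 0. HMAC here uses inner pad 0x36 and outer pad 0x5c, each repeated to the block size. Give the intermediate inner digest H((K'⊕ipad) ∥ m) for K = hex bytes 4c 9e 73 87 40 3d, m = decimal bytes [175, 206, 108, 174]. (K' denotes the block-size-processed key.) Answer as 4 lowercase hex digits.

Key hex bytes 4c 9e 73 87 40 3d is 6 bytes > B = 3, so hash it first: H(key) = ff 62, then zero-pad to 3 bytes: K' = ff 62 00.
K' ⊕ ipad = c9 54 36.
Inner input = c9 54 36 ∥ af ce 6c ae.
Inner hash: even-index sum = 635 mod 256 = 123; odd-index sum = 367 mod 256 = 111 → 7b 6f.

7b6f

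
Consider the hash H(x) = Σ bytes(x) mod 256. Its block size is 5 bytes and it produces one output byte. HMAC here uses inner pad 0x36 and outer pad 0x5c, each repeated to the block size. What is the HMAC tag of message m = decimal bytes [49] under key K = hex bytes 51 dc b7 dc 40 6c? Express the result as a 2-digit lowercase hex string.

Key hex bytes 51 dc b7 dc 40 6c is 6 bytes > B = 5, so hash it first: H(key) = 6c, then zero-pad to 5 bytes: K' = 6c 00 00 00 00.
K' ⊕ ipad = 5a 36 36 36 36.  K' ⊕ opad = 30 5c 5c 5c 5c.
Inner input = (K'⊕ipad) ∥ m = 5a 36 36 36 36 ∥ 31.
Inner hash: sum = 90+54+54+54+54+49 = 355; mod 256 = 99 → 63.
Outer input = (K'⊕opad) ∥ inner = 30 5c 5c 5c 5c ∥ 63.
Outer hash (tag): sum = 48+92+92+92+92+99 = 515; mod 256 = 3 → 03.

03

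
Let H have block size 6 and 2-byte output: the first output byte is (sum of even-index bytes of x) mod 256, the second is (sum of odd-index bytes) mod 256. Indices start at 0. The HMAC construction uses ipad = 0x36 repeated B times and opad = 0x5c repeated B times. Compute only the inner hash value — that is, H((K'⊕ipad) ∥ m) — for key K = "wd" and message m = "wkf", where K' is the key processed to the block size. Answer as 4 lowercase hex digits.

8a29

Key "wd" = 77 64 is 2 bytes ≤ B = 6; zero-pad to 6 bytes: K' = 77 64 00 00 00 00.
K' ⊕ ipad = 41 52 36 36 36 36.
Inner input = 41 52 36 36 36 36 ∥ 77 6b 66.
Inner hash: even-index sum = 394 mod 256 = 138; odd-index sum = 297 mod 256 = 41 → 8a 29.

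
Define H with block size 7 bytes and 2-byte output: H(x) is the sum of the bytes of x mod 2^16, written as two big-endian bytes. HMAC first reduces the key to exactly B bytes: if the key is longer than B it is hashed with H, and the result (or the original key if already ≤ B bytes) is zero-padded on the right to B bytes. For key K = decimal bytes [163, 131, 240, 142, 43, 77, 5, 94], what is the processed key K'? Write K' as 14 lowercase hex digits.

037f0000000000

|K| = 8 > B = 7, so first hash the key.
H(K): sum = 163+131+240+142+43+77+5+94 = 895 → 03 7f.
Zero-pad H(K) = 03 7f to 7 bytes: K' = 03 7f 00 00 00 00 00.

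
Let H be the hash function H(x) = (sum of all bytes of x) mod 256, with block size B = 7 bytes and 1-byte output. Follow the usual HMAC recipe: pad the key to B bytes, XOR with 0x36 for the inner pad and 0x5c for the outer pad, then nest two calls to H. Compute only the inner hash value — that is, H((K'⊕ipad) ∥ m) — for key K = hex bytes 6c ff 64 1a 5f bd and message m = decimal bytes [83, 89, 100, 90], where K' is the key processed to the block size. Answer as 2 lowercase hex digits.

35

Key hex bytes 6c ff 64 1a 5f bd is 6 bytes ≤ B = 7; zero-pad to 7 bytes: K' = 6c ff 64 1a 5f bd 00.
K' ⊕ ipad = 5a c9 52 2c 69 8b 36.
Inner input = 5a c9 52 2c 69 8b 36 ∥ 53 59 64 5a.
Inner hash: sum = 90+201+82+44+105+139+54+83+89+100+90 = 1077; mod 256 = 53 → 35.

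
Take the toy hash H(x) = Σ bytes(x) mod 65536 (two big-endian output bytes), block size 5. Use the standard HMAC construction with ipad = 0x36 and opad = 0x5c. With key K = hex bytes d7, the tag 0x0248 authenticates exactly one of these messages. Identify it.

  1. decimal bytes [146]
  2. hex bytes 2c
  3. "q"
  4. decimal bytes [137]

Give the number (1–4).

Key hex bytes d7 is 1 byte ≤ B = 5; zero-pad to 5 bytes: K' = d7 00 00 00 00.
K' ⊕ ipad = e1 36 36 36 36; K' ⊕ opad = 8b 5c 5c 5c 5c.
m1: inner = H(e1 36 36 36 36 92) = 02 4b; tag = H(8b 5c 5c 5c 5c 02 4b) = 0248 ← matches
m2: inner = H(e1 36 36 36 36 2c) = 01 e5; tag = H(8b 5c 5c 5c 5c 01 e5) = 02e1
m3: inner = H(e1 36 36 36 36 71) = 02 2a; tag = H(8b 5c 5c 5c 5c 02 2a) = 0227
m4: inner = H(e1 36 36 36 36 89) = 02 42; tag = H(8b 5c 5c 5c 5c 02 42) = 023f

1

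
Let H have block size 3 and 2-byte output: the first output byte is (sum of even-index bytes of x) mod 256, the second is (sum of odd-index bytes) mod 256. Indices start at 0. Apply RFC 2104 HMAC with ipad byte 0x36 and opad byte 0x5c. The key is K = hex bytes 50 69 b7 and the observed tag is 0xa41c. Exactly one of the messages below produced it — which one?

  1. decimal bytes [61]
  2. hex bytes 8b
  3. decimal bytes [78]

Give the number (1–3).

Key hex bytes 50 69 b7 is exactly B = 3 bytes: K' = 50 69 b7.
K' ⊕ ipad = 66 5f 81; K' ⊕ opad = 0c 35 eb.
m1: inner = H(66 5f 81 3d) = e7 9c; tag = H(0c 35 eb e7 9c) = 931c
m2: inner = H(66 5f 81 8b) = e7 ea; tag = H(0c 35 eb e7 ea) = e11c
m3: inner = H(66 5f 81 4e) = e7 ad; tag = H(0c 35 eb e7 ad) = a41c ← matches

3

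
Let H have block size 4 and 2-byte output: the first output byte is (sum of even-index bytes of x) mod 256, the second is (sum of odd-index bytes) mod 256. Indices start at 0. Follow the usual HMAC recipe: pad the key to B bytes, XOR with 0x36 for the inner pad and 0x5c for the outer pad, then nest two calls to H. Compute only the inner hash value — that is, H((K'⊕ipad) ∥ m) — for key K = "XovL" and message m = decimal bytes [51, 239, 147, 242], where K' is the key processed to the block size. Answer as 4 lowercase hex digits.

74b4

Key "XovL" = 58 6f 76 4c is exactly B = 4 bytes: K' = 58 6f 76 4c.
K' ⊕ ipad = 6e 59 40 7a.
Inner input = 6e 59 40 7a ∥ 33 ef 93 f2.
Inner hash: even-index sum = 372 mod 256 = 116; odd-index sum = 692 mod 256 = 180 → 74 b4.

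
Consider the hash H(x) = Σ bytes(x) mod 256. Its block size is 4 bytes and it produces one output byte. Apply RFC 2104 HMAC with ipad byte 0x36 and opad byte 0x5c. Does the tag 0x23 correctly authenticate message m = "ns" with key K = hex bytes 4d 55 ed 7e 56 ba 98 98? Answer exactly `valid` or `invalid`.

Key hex bytes 4d 55 ed 7e 56 ba 98 98 is 8 bytes > B = 4, so hash it first: H(key) = 4d, then zero-pad to 4 bytes: K' = 4d 00 00 00.
K' ⊕ ipad = 7b 36 36 36; K' ⊕ opad = 11 5c 5c 5c.
Inner hash: sum = 123+54+54+54+110+115 = 510; mod 256 = 254 → fe.
Outer hash (recomputed tag): sum = 17+92+92+92+254 = 547; mod 256 = 35 → 23.
Recomputed tag = 23; claimed = 23 → match.

valid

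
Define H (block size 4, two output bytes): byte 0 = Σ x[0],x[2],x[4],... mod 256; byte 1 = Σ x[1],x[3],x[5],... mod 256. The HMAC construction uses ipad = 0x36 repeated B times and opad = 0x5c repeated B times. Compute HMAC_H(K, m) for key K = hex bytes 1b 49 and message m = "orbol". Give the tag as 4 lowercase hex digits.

Key hex bytes 1b 49 is 2 bytes ≤ B = 4; zero-pad to 4 bytes: K' = 1b 49 00 00.
K' ⊕ ipad = 2d 7f 36 36.  K' ⊕ opad = 47 15 5c 5c.
Inner input = (K'⊕ipad) ∥ m = 2d 7f 36 36 ∥ 6f 72 62 6f 6c.
Inner hash: even-index sum = 416 mod 256 = 160; odd-index sum = 406 mod 256 = 150 → a0 96.
Outer input = (K'⊕opad) ∥ inner = 47 15 5c 5c ∥ a0 96.
Outer hash (tag): even-index sum = 323 mod 256 = 67; odd-index sum = 263 mod 256 = 7 → 43 07.

4307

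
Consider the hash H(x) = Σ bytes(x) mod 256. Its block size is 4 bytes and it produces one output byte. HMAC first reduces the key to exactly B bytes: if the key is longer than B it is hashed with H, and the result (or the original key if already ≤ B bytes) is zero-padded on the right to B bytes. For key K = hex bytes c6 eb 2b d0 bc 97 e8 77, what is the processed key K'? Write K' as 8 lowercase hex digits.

|K| = 8 > B = 4, so first hash the key.
H(K): sum = 198+235+43+208+188+151+232+119 = 1374; mod 256 = 94 → 5e.
Zero-pad H(K) = 5e to 4 bytes: K' = 5e 00 00 00.

5e000000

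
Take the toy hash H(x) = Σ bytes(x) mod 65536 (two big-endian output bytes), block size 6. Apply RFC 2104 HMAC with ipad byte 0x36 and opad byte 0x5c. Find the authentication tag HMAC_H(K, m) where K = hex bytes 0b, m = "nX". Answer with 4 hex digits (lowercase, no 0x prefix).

0236

Key hex bytes 0b is 1 byte ≤ B = 6; zero-pad to 6 bytes: K' = 0b 00 00 00 00 00.
K' ⊕ ipad = 3d 36 36 36 36 36.  K' ⊕ opad = 57 5c 5c 5c 5c 5c.
Inner input = (K'⊕ipad) ∥ m = 3d 36 36 36 36 36 ∥ 6e 58.
Inner hash: sum = 61+54+54+54+54+54+110+88 = 529 → 02 11.
Outer input = (K'⊕opad) ∥ inner = 57 5c 5c 5c 5c 5c ∥ 02 11.
Outer hash (tag): sum = 87+92+92+92+92+92+2+17 = 566 → 02 36.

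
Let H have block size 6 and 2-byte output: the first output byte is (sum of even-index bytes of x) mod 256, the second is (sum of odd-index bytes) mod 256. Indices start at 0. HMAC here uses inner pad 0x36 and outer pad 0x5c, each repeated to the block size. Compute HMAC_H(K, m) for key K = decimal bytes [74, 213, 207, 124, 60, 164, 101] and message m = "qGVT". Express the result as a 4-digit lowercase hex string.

Key decimal bytes [74, 213, 207, 124, 60, 164, 101] = 4a d5 cf 7c 3c a4 65 is 7 bytes > B = 6, so hash it first: H(key) = ba f5, then zero-pad to 6 bytes: K' = ba f5 00 00 00 00.
K' ⊕ ipad = 8c c3 36 36 36 36.  K' ⊕ opad = e6 a9 5c 5c 5c 5c.
Inner input = (K'⊕ipad) ∥ m = 8c c3 36 36 36 36 ∥ 71 47 56 54.
Inner hash: even-index sum = 447 mod 256 = 191; odd-index sum = 458 mod 256 = 202 → bf ca.
Outer input = (K'⊕opad) ∥ inner = e6 a9 5c 5c 5c 5c ∥ bf ca.
Outer hash (tag): even-index sum = 605 mod 256 = 93; odd-index sum = 555 mod 256 = 43 → 5d 2b.

5d2b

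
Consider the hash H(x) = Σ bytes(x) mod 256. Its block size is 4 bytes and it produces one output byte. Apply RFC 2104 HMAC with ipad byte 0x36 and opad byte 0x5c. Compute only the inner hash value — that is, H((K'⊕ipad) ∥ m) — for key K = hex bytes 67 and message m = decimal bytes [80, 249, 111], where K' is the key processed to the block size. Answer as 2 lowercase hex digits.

Key hex bytes 67 is 1 byte ≤ B = 4; zero-pad to 4 bytes: K' = 67 00 00 00.
K' ⊕ ipad = 51 36 36 36.
Inner input = 51 36 36 36 ∥ 50 f9 6f.
Inner hash: sum = 81+54+54+54+80+249+111 = 683; mod 256 = 171 → ab.

ab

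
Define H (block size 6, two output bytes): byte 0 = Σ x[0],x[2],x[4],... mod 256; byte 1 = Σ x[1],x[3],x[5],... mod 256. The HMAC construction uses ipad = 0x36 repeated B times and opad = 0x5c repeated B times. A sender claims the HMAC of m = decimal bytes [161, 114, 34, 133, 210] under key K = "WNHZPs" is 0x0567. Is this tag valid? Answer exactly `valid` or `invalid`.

valid

Key "WNHZPs" = 57 4e 48 5a 50 73 is exactly B = 6 bytes: K' = 57 4e 48 5a 50 73.
K' ⊕ ipad = 61 78 7e 6c 66 45; K' ⊕ opad = 0b 12 14 06 0c 2f.
Inner hash: even-index sum = 730 mod 256 = 218; odd-index sum = 544 mod 256 = 32 → da 20.
Outer hash (recomputed tag): even-index sum = 261 mod 256 = 5; odd-index sum = 103 mod 256 = 103 → 05 67.
Recomputed tag = 0567; claimed = 0567 → match.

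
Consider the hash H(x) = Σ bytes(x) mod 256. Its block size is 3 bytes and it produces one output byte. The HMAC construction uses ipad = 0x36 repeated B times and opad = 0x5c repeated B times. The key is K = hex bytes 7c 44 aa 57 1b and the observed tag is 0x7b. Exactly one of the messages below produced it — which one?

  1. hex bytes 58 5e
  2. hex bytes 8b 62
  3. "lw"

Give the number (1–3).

2

Key hex bytes 7c 44 aa 57 1b is 5 bytes > B = 3, so hash it first: H(key) = dc, then zero-pad to 3 bytes: K' = dc 00 00.
K' ⊕ ipad = ea 36 36; K' ⊕ opad = 80 5c 5c.
m1: inner = H(ea 36 36 58 5e) = 0c; tag = H(80 5c 5c 0c) = 44
m2: inner = H(ea 36 36 8b 62) = 43; tag = H(80 5c 5c 43) = 7b ← matches
m3: inner = H(ea 36 36 6c 77) = 39; tag = H(80 5c 5c 39) = 71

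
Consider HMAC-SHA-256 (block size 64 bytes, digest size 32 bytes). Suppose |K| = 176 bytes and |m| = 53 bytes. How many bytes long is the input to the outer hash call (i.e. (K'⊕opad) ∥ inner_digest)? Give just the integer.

96

Key is 176 > 64 bytes, so it is hashed to 32 bytes then zero-padded to 64: |K'| = 64.
Outer input = (K'⊕opad) ∥ H(inner) → 64 + 32 = 96 bytes.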